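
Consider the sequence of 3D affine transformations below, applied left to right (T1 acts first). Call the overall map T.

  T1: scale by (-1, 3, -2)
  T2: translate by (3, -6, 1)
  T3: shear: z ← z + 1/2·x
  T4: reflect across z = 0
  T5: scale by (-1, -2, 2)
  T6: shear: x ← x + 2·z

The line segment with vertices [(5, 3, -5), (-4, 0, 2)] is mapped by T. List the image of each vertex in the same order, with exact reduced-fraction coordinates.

image vertices: (-38, -6, -20), (-9, 12, -1)

T1 scale by (-1, 3, -2): (5, 3, -5) → (-5, 9, 10); (-4, 0, 2) → (4, 0, -4)
T2 translate by (3, -6, 1): (-5, 9, 10) → (-2, 3, 11); (4, 0, -4) → (7, -6, -3)
T3 shear: z ← z + 1/2·x: (-2, 3, 11) → (-2, 3, 10); (7, -6, -3) → (7, -6, 1/2)
T4 reflect across z = 0: (-2, 3, 10) → (-2, 3, -10); (7, -6, 1/2) → (7, -6, -1/2)
T5 scale by (-1, -2, 2): (-2, 3, -10) → (2, -6, -20); (7, -6, -1/2) → (-7, 12, -1)
T6 shear: x ← x + 2·z: (2, -6, -20) → (-38, -6, -20); (-7, 12, -1) → (-9, 12, -1)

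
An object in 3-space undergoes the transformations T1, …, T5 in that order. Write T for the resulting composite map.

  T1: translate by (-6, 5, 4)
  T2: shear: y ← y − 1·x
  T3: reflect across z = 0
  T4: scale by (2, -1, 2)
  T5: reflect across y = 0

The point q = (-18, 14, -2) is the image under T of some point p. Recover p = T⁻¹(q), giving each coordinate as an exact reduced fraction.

p = (-3, 0, -3)

T1 = [1 0 0 -6; 0 1 0 5; 0 0 1 4; 0 0 0 1]
T2·T1 = [1 0 0 -6; -1 1 0 11; 0 0 1 4; 0 0 0 1]
T3·…·T1 = [1 0 0 -6; -1 1 0 11; 0 0 -1 -4; 0 0 0 1]
T4·…·T1 = [2 0 0 -12; 1 -1 0 -11; 0 0 -2 -8; 0 0 0 1]
T5·…·T1 = [2 0 0 -12; -1 1 0 11; 0 0 -2 -8; 0 0 0 1]
det M = -4; M⁻¹ = [1/2 0 0 6; 1/2 1 0 -5; 0 0 -1/2 -4; 0 0 0 1]
M⁻¹ · (-18, 14, -2)ᵀ = (-3, 0, -3)ᵀ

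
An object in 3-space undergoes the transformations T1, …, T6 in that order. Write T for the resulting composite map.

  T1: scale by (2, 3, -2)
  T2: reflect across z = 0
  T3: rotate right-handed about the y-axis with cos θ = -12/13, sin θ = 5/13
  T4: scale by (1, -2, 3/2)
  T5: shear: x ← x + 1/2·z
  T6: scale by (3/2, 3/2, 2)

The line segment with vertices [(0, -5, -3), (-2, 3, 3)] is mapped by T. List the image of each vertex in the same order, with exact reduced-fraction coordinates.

image vertices: (36/13, 45, 216/13), (9/2, -27, -12)

T1 scale by (2, 3, -2): (0, -5, -3) → (0, -15, 6); (-2, 3, 3) → (-4, 9, -6)
T2 reflect across z = 0: (0, -15, 6) → (0, -15, -6); (-4, 9, -6) → (-4, 9, 6)
T3 rotate right-handed about the y-axis with cos θ = -12/13, sin θ = 5/13: (0, -15, -6) → (-30/13, -15, 72/13); (-4, 9, 6) → (6, 9, -4)
T4 scale by (1, -2, 3/2): (-30/13, -15, 72/13) → (-30/13, 30, 108/13); (6, 9, -4) → (6, -18, -6)
T5 shear: x ← x + 1/2·z: (-30/13, 30, 108/13) → (24/13, 30, 108/13); (6, -18, -6) → (3, -18, -6)
T6 scale by (3/2, 3/2, 2): (24/13, 30, 108/13) → (36/13, 45, 216/13); (3, -18, -6) → (9/2, -27, -12)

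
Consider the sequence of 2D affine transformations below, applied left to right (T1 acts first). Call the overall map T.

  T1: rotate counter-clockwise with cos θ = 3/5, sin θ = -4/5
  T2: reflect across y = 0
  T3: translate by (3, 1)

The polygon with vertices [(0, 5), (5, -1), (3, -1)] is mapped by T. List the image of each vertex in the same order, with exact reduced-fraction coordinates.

T1 rotate counter-clockwise with cos θ = 3/5, sin θ = -4/5: (0, 5) → (4, 3); (5, -1) → (11/5, -23/5); (3, -1) → (1, -3)
T2 reflect across y = 0: (4, 3) → (4, -3); (11/5, -23/5) → (11/5, 23/5); (1, -3) → (1, 3)
T3 translate by (3, 1): (4, -3) → (7, -2); (11/5, 23/5) → (26/5, 28/5); (1, 3) → (4, 4)

image vertices: (7, -2), (26/5, 28/5), (4, 4)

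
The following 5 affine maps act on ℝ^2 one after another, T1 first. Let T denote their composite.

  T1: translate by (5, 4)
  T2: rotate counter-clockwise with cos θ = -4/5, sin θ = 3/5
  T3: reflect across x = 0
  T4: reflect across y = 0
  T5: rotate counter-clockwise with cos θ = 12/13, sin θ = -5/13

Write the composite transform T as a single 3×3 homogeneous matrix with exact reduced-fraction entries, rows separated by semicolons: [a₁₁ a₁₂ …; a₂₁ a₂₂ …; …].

T1 = [1 0 5; 0 1 4; 0 0 1]
T2·T1 = [-4/5 -3/5 -32/5; 3/5 -4/5 -1/5; 0 0 1]
T3·…·T1 = [4/5 3/5 32/5; 3/5 -4/5 -1/5; 0 0 1]
T4·…·T1 = [4/5 3/5 32/5; -3/5 4/5 1/5; 0 0 1]
T5·…·T1 = [33/65 56/65 389/65; -56/65 33/65 -148/65; 0 0 1]

T = [33/65 56/65 389/65; -56/65 33/65 -148/65; 0 0 1]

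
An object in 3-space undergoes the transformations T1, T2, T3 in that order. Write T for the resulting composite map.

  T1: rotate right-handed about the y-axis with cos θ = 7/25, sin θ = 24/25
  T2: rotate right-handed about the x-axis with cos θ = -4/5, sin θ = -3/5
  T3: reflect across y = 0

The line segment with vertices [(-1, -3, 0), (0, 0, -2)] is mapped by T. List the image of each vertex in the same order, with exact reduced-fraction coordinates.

T1 rotate right-handed about the y-axis with cos θ = 7/25, sin θ = 24/25: (-1, -3, 0) → (-7/25, -3, 24/25); (0, 0, -2) → (-48/25, 0, -14/25)
T2 rotate right-handed about the x-axis with cos θ = -4/5, sin θ = -3/5: (-7/25, -3, 24/25) → (-7/25, 372/125, 129/125); (-48/25, 0, -14/25) → (-48/25, -42/125, 56/125)
T3 reflect across y = 0: (-7/25, 372/125, 129/125) → (-7/25, -372/125, 129/125); (-48/25, -42/125, 56/125) → (-48/25, 42/125, 56/125)

image vertices: (-7/25, -372/125, 129/125), (-48/25, 42/125, 56/125)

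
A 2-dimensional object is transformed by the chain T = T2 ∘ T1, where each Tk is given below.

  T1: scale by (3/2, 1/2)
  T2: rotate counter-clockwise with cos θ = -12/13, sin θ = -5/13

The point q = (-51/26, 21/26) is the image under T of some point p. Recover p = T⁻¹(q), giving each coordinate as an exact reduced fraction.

p = (1, -3)

T1 = [3/2 0 0; 0 1/2 0; 0 0 1]
T2·T1 = [-18/13 5/26 0; -15/26 -6/13 0; 0 0 1]
det M = 3/4; M⁻¹ = [-8/13 -10/39 0; 10/13 -24/13 0; 0 0 1]
M⁻¹ · (-51/26, 21/26)ᵀ = (1, -3)ᵀ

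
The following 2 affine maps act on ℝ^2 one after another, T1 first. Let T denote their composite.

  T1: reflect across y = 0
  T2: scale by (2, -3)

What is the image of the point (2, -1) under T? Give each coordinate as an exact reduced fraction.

T(p) = (4, -3)

T1 reflect across y = 0: (2, -1) → (2, 1)
T2 scale by (2, -3): (2, 1) → (4, -3)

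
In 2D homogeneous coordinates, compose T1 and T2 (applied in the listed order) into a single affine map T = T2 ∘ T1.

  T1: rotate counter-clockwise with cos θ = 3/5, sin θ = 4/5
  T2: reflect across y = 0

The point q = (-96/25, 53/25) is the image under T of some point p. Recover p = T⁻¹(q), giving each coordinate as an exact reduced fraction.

T1 = [3/5 -4/5 0; 4/5 3/5 0; 0 0 1]
T2·T1 = [3/5 -4/5 0; -4/5 -3/5 0; 0 0 1]
det M = -1; M⁻¹ = [3/5 -4/5 0; -4/5 -3/5 0; 0 0 1]
M⁻¹ · (-96/25, 53/25)ᵀ = (-4, 9/5)ᵀ

p = (-4, 9/5)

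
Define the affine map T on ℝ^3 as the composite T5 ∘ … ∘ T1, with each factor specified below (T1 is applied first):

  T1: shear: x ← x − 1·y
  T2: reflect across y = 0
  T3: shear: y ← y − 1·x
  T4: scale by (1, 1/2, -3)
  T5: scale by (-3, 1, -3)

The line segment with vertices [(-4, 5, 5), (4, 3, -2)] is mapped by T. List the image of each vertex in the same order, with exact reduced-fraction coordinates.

T1 shear: x ← x − 1·y: (-4, 5, 5) → (-9, 5, 5); (4, 3, -2) → (1, 3, -2)
T2 reflect across y = 0: (-9, 5, 5) → (-9, -5, 5); (1, 3, -2) → (1, -3, -2)
T3 shear: y ← y − 1·x: (-9, -5, 5) → (-9, 4, 5); (1, -3, -2) → (1, -4, -2)
T4 scale by (1, 1/2, -3): (-9, 4, 5) → (-9, 2, -15); (1, -4, -2) → (1, -2, 6)
T5 scale by (-3, 1, -3): (-9, 2, -15) → (27, 2, 45); (1, -2, 6) → (-3, -2, -18)

image vertices: (27, 2, 45), (-3, -2, -18)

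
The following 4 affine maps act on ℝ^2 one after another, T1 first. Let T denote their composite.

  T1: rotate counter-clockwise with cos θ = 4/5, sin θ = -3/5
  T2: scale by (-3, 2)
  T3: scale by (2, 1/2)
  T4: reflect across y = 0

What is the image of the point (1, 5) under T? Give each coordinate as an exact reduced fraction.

T1 rotate counter-clockwise with cos θ = 4/5, sin θ = -3/5: (1, 5) → (19/5, 17/5)
T2 scale by (-3, 2): (19/5, 17/5) → (-57/5, 34/5)
T3 scale by (2, 1/2): (-57/5, 34/5) → (-114/5, 17/5)
T4 reflect across y = 0: (-114/5, 17/5) → (-114/5, -17/5)

T(p) = (-114/5, -17/5)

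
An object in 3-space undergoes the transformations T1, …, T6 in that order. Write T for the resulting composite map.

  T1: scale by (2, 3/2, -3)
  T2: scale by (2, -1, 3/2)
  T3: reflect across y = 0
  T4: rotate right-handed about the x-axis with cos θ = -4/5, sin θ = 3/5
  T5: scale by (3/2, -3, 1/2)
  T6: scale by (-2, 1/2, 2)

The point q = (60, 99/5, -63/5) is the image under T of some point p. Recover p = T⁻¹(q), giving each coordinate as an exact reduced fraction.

p = (-5, 2, -4)

T1 = [2 0 0 0; 0 3/2 0 0; 0 0 -3 0; 0 0 0 1]
T2·T1 = [4 0 0 0; 0 -3/2 0 0; 0 0 -9/2 0; 0 0 0 1]
T3·…·T1 = [4 0 0 0; 0 3/2 0 0; 0 0 -9/2 0; 0 0 0 1]
T4·…·T1 = [4 0 0 0; 0 -6/5 27/10 0; 0 9/10 18/5 0; 0 0 0 1]
T5·…·T1 = [6 0 0 0; 0 18/5 -81/10 0; 0 9/20 9/5 0; 0 0 0 1]
T6·…·T1 = [-12 0 0 0; 0 9/5 -81/20 0; 0 9/10 18/5 0; 0 0 0 1]
det M = -243/2; M⁻¹ = [-1/12 0 0 0; 0 16/45 2/5 0; 0 -4/45 8/45 0; 0 0 0 1]
M⁻¹ · (60, 99/5, -63/5)ᵀ = (-5, 2, -4)ᵀ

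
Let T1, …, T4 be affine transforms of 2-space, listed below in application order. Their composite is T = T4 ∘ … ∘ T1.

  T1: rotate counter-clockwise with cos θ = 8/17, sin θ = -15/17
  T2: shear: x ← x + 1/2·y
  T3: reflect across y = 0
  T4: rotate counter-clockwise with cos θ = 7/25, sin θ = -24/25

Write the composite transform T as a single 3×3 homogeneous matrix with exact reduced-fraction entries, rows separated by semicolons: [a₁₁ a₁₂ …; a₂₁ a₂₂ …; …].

T1 = [8/17 15/17 0; -15/17 8/17 0; 0 0 1]
T2·T1 = [1/34 19/17 0; -15/17 8/17 0; 0 0 1]
T3·…·T1 = [1/34 19/17 0; 15/17 -8/17 0; 0 0 1]
T4·…·T1 = [727/850 -59/425 0; 93/425 -512/425 0; 0 0 1]

T = [727/850 -59/425 0; 93/425 -512/425 0; 0 0 1]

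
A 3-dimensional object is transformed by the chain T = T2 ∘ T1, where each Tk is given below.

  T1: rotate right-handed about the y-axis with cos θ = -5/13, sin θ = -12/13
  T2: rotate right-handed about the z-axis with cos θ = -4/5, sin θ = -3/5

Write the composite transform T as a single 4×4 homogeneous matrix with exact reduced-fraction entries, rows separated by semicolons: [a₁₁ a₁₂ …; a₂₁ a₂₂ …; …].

T = [4/13 3/5 48/65 0; 3/13 -4/5 36/65 0; 12/13 0 -5/13 0; 0 0 0 1]

T1 = [-5/13 0 -12/13 0; 0 1 0 0; 12/13 0 -5/13 0; 0 0 0 1]
T2·T1 = [4/13 3/5 48/65 0; 3/13 -4/5 36/65 0; 12/13 0 -5/13 0; 0 0 0 1]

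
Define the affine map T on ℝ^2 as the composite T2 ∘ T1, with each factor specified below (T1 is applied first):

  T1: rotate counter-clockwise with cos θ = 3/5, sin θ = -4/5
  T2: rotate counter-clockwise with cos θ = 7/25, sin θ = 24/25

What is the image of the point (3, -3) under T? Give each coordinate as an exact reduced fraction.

T1 rotate counter-clockwise with cos θ = 3/5, sin θ = -4/5: (3, -3) → (-3/5, -21/5)
T2 rotate counter-clockwise with cos θ = 7/25, sin θ = 24/25: (-3/5, -21/5) → (483/125, -219/125)

T(p) = (483/125, -219/125)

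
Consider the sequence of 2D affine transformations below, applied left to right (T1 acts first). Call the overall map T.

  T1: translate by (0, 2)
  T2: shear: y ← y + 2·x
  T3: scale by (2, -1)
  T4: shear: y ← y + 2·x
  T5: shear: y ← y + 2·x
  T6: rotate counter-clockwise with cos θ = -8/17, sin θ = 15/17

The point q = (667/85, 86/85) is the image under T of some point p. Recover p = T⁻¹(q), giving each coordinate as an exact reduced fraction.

T1 = [1 0 0; 0 1 2; 0 0 1]
T2·T1 = [1 0 0; 2 1 2; 0 0 1]
T3·…·T1 = [2 0 0; -2 -1 -2; 0 0 1]
T4·…·T1 = [2 0 0; 2 -1 -2; 0 0 1]
T5·…·T1 = [2 0 0; 6 -1 -2; 0 0 1]
T6·…·T1 = [-106/17 15/17 30/17; -18/17 8/17 16/17; 0 0 1]
det M = -2; M⁻¹ = [-4/17 15/34 0; -9/17 53/17 -2; 0 0 1]
M⁻¹ · (667/85, 86/85)ᵀ = (-7/5, -3)ᵀ

p = (-7/5, -3)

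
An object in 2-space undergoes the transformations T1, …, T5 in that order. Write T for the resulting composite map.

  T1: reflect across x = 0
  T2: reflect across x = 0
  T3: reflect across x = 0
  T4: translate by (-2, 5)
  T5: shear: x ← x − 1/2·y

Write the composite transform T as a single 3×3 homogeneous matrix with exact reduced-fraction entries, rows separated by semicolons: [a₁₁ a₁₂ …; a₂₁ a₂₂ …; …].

T = [-1 -1/2 -9/2; 0 1 5; 0 0 1]

T1 = [-1 0 0; 0 1 0; 0 0 1]
T2·T1 = [1 0 0; 0 1 0; 0 0 1]
T3·…·T1 = [-1 0 0; 0 1 0; 0 0 1]
T4·…·T1 = [-1 0 -2; 0 1 5; 0 0 1]
T5·…·T1 = [-1 -1/2 -9/2; 0 1 5; 0 0 1]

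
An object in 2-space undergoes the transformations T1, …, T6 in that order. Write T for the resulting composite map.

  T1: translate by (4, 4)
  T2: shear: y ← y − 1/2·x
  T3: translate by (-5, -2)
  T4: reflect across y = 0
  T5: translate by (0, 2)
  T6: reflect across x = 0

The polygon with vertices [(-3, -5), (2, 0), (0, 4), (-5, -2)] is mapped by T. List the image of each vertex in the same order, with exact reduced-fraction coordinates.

T1 translate by (4, 4): (-3, -5) → (1, -1); (2, 0) → (6, 4); (0, 4) → (4, 8); (-5, -2) → (-1, 2)
T2 shear: y ← y − 1/2·x: (1, -1) → (1, -3/2); (6, 4) → (6, 1); (4, 8) → (4, 6); (-1, 2) → (-1, 5/2)
T3 translate by (-5, -2): (1, -3/2) → (-4, -7/2); (6, 1) → (1, -1); (4, 6) → (-1, 4); (-1, 5/2) → (-6, 1/2)
T4 reflect across y = 0: (-4, -7/2) → (-4, 7/2); (1, -1) → (1, 1); (-1, 4) → (-1, -4); (-6, 1/2) → (-6, -1/2)
T5 translate by (0, 2): (-4, 7/2) → (-4, 11/2); (1, 1) → (1, 3); (-1, -4) → (-1, -2); (-6, -1/2) → (-6, 3/2)
T6 reflect across x = 0: (-4, 11/2) → (4, 11/2); (1, 3) → (-1, 3); (-1, -2) → (1, -2); (-6, 3/2) → (6, 3/2)

image vertices: (4, 11/2), (-1, 3), (1, -2), (6, 3/2)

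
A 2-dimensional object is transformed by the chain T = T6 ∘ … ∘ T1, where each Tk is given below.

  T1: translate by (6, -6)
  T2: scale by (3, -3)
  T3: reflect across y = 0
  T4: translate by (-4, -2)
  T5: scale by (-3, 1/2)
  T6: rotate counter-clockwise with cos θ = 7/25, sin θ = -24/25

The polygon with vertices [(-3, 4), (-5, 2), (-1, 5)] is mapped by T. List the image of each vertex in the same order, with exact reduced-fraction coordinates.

image vertices: (-201/25, 332/25), (-147/25, -121/25), (-291/25, 1549/50)

T1 translate by (6, -6): (-3, 4) → (3, -2); (-5, 2) → (1, -4); (-1, 5) → (5, -1)
T2 scale by (3, -3): (3, -2) → (9, 6); (1, -4) → (3, 12); (5, -1) → (15, 3)
T3 reflect across y = 0: (9, 6) → (9, -6); (3, 12) → (3, -12); (15, 3) → (15, -3)
T4 translate by (-4, -2): (9, -6) → (5, -8); (3, -12) → (-1, -14); (15, -3) → (11, -5)
T5 scale by (-3, 1/2): (5, -8) → (-15, -4); (-1, -14) → (3, -7); (11, -5) → (-33, -5/2)
T6 rotate counter-clockwise with cos θ = 7/25, sin θ = -24/25: (-15, -4) → (-201/25, 332/25); (3, -7) → (-147/25, -121/25); (-33, -5/2) → (-291/25, 1549/50)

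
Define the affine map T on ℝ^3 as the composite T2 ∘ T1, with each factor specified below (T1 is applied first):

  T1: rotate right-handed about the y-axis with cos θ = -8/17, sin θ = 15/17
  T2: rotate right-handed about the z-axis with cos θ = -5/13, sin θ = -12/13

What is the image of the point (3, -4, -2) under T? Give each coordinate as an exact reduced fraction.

T1 rotate right-handed about the y-axis with cos θ = -8/17, sin θ = 15/17: (3, -4, -2) → (-54/17, -4, -29/17)
T2 rotate right-handed about the z-axis with cos θ = -5/13, sin θ = -12/13: (-54/17, -4, -29/17) → (-42/17, 76/17, -29/17)

T(p) = (-42/17, 76/17, -29/17)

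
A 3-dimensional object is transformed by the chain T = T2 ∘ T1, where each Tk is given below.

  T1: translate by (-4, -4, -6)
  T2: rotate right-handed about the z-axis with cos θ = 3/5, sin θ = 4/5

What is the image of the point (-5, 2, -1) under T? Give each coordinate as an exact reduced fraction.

T(p) = (-19/5, -42/5, -7)

T1 translate by (-4, -4, -6): (-5, 2, -1) → (-9, -2, -7)
T2 rotate right-handed about the z-axis with cos θ = 3/5, sin θ = 4/5: (-9, -2, -7) → (-19/5, -42/5, -7)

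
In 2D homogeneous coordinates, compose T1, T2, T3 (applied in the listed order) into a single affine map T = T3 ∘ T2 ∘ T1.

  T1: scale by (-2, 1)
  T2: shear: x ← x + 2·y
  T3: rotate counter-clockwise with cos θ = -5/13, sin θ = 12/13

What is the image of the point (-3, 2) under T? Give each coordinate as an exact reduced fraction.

T(p) = (-74/13, 110/13)

T1 scale by (-2, 1): (-3, 2) → (6, 2)
T2 shear: x ← x + 2·y: (6, 2) → (10, 2)
T3 rotate counter-clockwise with cos θ = -5/13, sin θ = 12/13: (10, 2) → (-74/13, 110/13)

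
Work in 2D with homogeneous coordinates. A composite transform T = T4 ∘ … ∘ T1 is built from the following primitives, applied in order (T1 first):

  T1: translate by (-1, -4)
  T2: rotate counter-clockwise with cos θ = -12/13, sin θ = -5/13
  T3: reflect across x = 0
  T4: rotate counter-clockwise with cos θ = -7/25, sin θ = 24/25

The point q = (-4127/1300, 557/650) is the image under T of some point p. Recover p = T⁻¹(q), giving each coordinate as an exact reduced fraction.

T1 = [1 0 -1; 0 1 -4; 0 0 1]
T2·T1 = [-12/13 5/13 -8/13; -5/13 -12/13 53/13; 0 0 1]
T3·…·T1 = [12/13 -5/13 8/13; -5/13 -12/13 53/13; 0 0 1]
T4·…·T1 = [36/325 323/325 -1328/325; 323/325 -36/325 -179/325; 0 0 1]
det M = -1; M⁻¹ = [36/325 323/325 1; 323/325 -36/325 4; 0 0 1]
M⁻¹ · (-4127/1300, 557/650)ᵀ = (3/2, 3/4)ᵀ

p = (3/2, 3/4)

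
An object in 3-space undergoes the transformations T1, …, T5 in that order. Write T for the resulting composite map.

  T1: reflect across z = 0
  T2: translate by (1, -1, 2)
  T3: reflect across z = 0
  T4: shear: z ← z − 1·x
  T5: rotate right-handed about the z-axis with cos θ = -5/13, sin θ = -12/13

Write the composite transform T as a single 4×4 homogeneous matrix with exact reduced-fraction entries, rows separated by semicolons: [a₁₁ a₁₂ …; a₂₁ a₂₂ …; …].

T = [-5/13 12/13 0 -17/13; -12/13 -5/13 0 -7/13; -1 0 1 -3; 0 0 0 1]

T1 = [1 0 0 0; 0 1 0 0; 0 0 -1 0; 0 0 0 1]
T2·T1 = [1 0 0 1; 0 1 0 -1; 0 0 -1 2; 0 0 0 1]
T3·…·T1 = [1 0 0 1; 0 1 0 -1; 0 0 1 -2; 0 0 0 1]
T4·…·T1 = [1 0 0 1; 0 1 0 -1; -1 0 1 -3; 0 0 0 1]
T5·…·T1 = [-5/13 12/13 0 -17/13; -12/13 -5/13 0 -7/13; -1 0 1 -3; 0 0 0 1]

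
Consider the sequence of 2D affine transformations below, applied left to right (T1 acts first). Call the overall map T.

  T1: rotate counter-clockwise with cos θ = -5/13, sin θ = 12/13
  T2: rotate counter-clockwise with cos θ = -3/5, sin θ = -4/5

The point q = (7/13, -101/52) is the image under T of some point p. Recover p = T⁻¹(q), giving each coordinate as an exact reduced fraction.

T1 = [-5/13 -12/13 0; 12/13 -5/13 0; 0 0 1]
T2·T1 = [63/65 16/65 0; -16/65 63/65 0; 0 0 1]
det M = 1; M⁻¹ = [63/65 -16/65 0; 16/65 63/65 0; 0 0 1]
M⁻¹ · (7/13, -101/52)ᵀ = (1, -7/4)ᵀ

p = (1, -7/4)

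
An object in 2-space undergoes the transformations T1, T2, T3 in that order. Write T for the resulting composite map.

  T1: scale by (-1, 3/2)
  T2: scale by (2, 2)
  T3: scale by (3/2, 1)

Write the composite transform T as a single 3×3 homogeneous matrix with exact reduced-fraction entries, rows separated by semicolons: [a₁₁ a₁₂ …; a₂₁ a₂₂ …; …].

T1 = [-1 0 0; 0 3/2 0; 0 0 1]
T2·T1 = [-2 0 0; 0 3 0; 0 0 1]
T3·…·T1 = [-3 0 0; 0 3 0; 0 0 1]

T = [-3 0 0; 0 3 0; 0 0 1]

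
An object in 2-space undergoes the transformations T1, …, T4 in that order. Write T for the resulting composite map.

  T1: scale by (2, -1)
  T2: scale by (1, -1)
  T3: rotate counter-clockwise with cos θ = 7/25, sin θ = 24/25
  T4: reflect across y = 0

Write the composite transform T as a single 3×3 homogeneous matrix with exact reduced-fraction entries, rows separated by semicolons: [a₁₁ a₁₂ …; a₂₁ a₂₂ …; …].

T1 = [2 0 0; 0 -1 0; 0 0 1]
T2·T1 = [2 0 0; 0 1 0; 0 0 1]
T3·…·T1 = [14/25 -24/25 0; 48/25 7/25 0; 0 0 1]
T4·…·T1 = [14/25 -24/25 0; -48/25 -7/25 0; 0 0 1]

T = [14/25 -24/25 0; -48/25 -7/25 0; 0 0 1]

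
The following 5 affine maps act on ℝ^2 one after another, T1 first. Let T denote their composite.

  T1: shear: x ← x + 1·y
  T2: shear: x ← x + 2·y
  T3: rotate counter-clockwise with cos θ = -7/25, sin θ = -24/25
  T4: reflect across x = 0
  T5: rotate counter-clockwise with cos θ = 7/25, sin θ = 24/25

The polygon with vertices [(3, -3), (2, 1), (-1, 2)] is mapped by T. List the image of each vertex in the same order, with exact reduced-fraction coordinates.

image vertices: (-6, 3), (5, -1), (5, -2)

T1 shear: x ← x + 1·y: (3, -3) → (0, -3); (2, 1) → (3, 1); (-1, 2) → (1, 2)
T2 shear: x ← x + 2·y: (0, -3) → (-6, -3); (3, 1) → (5, 1); (1, 2) → (5, 2)
T3 rotate counter-clockwise with cos θ = -7/25, sin θ = -24/25: (-6, -3) → (-6/5, 33/5); (5, 1) → (-11/25, -127/25); (5, 2) → (13/25, -134/25)
T4 reflect across x = 0: (-6/5, 33/5) → (6/5, 33/5); (-11/25, -127/25) → (11/25, -127/25); (13/25, -134/25) → (-13/25, -134/25)
T5 rotate counter-clockwise with cos θ = 7/25, sin θ = 24/25: (6/5, 33/5) → (-6, 3); (11/25, -127/25) → (5, -1); (-13/25, -134/25) → (5, -2)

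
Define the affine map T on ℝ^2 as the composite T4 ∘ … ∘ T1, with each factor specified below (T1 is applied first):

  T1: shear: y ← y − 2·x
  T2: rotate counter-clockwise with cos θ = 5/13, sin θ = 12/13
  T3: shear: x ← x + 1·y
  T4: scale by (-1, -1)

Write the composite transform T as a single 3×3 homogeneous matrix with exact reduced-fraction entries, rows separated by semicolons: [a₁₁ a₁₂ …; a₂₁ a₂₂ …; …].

T = [-31/13 7/13 0; -2/13 -5/13 0; 0 0 1]

T1 = [1 0 0; -2 1 0; 0 0 1]
T2·T1 = [29/13 -12/13 0; 2/13 5/13 0; 0 0 1]
T3·…·T1 = [31/13 -7/13 0; 2/13 5/13 0; 0 0 1]
T4·…·T1 = [-31/13 7/13 0; -2/13 -5/13 0; 0 0 1]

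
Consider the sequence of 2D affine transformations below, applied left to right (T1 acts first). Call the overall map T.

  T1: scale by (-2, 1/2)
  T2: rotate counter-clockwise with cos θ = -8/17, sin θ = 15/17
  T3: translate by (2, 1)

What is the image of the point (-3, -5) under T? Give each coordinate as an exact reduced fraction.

T(p) = (47/34, 127/17)

T1 scale by (-2, 1/2): (-3, -5) → (6, -5/2)
T2 rotate counter-clockwise with cos θ = -8/17, sin θ = 15/17: (6, -5/2) → (-21/34, 110/17)
T3 translate by (2, 1): (-21/34, 110/17) → (47/34, 127/17)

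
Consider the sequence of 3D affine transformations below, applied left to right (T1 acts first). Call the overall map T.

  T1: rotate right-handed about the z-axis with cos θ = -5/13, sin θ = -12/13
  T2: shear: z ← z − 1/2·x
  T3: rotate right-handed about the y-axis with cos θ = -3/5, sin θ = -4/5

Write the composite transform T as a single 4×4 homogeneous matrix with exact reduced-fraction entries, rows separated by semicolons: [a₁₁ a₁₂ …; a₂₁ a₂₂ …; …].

T = [1/13 -12/65 -4/5 0; -12/13 -5/13 0 0; -11/26 66/65 -3/5 0; 0 0 0 1]

T1 = [-5/13 12/13 0 0; -12/13 -5/13 0 0; 0 0 1 0; 0 0 0 1]
T2·T1 = [-5/13 12/13 0 0; -12/13 -5/13 0 0; 5/26 -6/13 1 0; 0 0 0 1]
T3·…·T1 = [1/13 -12/65 -4/5 0; -12/13 -5/13 0 0; -11/26 66/65 -3/5 0; 0 0 0 1]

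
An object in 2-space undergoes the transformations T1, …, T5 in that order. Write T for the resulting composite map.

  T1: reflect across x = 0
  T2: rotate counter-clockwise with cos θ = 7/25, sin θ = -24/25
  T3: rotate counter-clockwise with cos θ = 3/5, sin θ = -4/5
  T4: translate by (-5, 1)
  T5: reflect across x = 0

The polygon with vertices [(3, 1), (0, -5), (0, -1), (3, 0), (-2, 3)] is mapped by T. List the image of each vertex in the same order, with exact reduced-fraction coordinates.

T1 reflect across x = 0: (3, 1) → (-3, 1); (0, -5) → (0, -5); (0, -1) → (0, -1); (3, 0) → (-3, 0); (-2, 3) → (2, 3)
T2 rotate counter-clockwise with cos θ = 7/25, sin θ = -24/25: (-3, 1) → (3/25, 79/25); (0, -5) → (-24/5, -7/5); (0, -1) → (-24/25, -7/25); (-3, 0) → (-21/25, 72/25); (2, 3) → (86/25, -27/25)
T3 rotate counter-clockwise with cos θ = 3/5, sin θ = -4/5: (3/25, 79/25) → (13/5, 9/5); (-24/5, -7/5) → (-4, 3); (-24/25, -7/25) → (-4/5, 3/5); (-21/25, 72/25) → (9/5, 12/5); (86/25, -27/25) → (6/5, -17/5)
T4 translate by (-5, 1): (13/5, 9/5) → (-12/5, 14/5); (-4, 3) → (-9, 4); (-4/5, 3/5) → (-29/5, 8/5); (9/5, 12/5) → (-16/5, 17/5); (6/5, -17/5) → (-19/5, -12/5)
T5 reflect across x = 0: (-12/5, 14/5) → (12/5, 14/5); (-9, 4) → (9, 4); (-29/5, 8/5) → (29/5, 8/5); (-16/5, 17/5) → (16/5, 17/5); (-19/5, -12/5) → (19/5, -12/5)

image vertices: (12/5, 14/5), (9, 4), (29/5, 8/5), (16/5, 17/5), (19/5, -12/5)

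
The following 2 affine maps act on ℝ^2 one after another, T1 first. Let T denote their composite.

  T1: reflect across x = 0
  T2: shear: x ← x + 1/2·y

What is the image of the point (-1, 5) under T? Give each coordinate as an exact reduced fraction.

T1 reflect across x = 0: (-1, 5) → (1, 5)
T2 shear: x ← x + 1/2·y: (1, 5) → (7/2, 5)

T(p) = (7/2, 5)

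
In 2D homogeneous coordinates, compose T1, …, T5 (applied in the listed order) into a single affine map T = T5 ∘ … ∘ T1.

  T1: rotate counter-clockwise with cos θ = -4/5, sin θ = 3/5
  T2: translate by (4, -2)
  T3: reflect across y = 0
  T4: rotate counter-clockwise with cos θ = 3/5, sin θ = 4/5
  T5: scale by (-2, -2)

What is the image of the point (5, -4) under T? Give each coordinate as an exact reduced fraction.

T1 rotate counter-clockwise with cos θ = -4/5, sin θ = 3/5: (5, -4) → (-8/5, 31/5)
T2 translate by (4, -2): (-8/5, 31/5) → (12/5, 21/5)
T3 reflect across y = 0: (12/5, 21/5) → (12/5, -21/5)
T4 rotate counter-clockwise with cos θ = 3/5, sin θ = 4/5: (12/5, -21/5) → (24/5, -3/5)
T5 scale by (-2, -2): (24/5, -3/5) → (-48/5, 6/5)

T(p) = (-48/5, 6/5)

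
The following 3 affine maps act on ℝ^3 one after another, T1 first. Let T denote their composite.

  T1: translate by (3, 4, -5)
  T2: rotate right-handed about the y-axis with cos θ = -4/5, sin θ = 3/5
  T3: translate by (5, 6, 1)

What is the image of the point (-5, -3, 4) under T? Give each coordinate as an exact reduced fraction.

T(p) = (6, 7, 3)

T1 translate by (3, 4, -5): (-5, -3, 4) → (-2, 1, -1)
T2 rotate right-handed about the y-axis with cos θ = -4/5, sin θ = 3/5: (-2, 1, -1) → (1, 1, 2)
T3 translate by (5, 6, 1): (1, 1, 2) → (6, 7, 3)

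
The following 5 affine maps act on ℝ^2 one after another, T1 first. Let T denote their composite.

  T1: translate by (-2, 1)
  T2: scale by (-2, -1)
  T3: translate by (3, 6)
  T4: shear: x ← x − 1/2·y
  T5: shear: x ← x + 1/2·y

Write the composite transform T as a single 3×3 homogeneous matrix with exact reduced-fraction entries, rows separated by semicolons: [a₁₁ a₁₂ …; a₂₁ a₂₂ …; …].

T = [-2 0 7; 0 -1 5; 0 0 1]

T1 = [1 0 -2; 0 1 1; 0 0 1]
T2·T1 = [-2 0 4; 0 -1 -1; 0 0 1]
T3·…·T1 = [-2 0 7; 0 -1 5; 0 0 1]
T4·…·T1 = [-2 1/2 9/2; 0 -1 5; 0 0 1]
T5·…·T1 = [-2 0 7; 0 -1 5; 0 0 1]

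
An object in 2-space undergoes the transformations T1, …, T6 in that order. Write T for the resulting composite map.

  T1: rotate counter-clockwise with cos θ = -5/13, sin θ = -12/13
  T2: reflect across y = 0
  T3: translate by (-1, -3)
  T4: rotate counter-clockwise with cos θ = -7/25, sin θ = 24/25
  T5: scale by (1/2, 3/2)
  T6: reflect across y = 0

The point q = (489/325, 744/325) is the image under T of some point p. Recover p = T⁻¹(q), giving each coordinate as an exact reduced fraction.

p = (1, -1)

T1 = [-5/13 12/13 0; -12/13 -5/13 0; 0 0 1]
T2·T1 = [-5/13 12/13 0; 12/13 5/13 0; 0 0 1]
T3·…·T1 = [-5/13 12/13 -1; 12/13 5/13 -3; 0 0 1]
T4·…·T1 = [-253/325 -204/325 79/25; -204/325 253/325 -3/25; 0 0 1]
T5·…·T1 = [-253/650 -102/325 79/50; -306/325 759/650 -9/50; 0 0 1]
T6·…·T1 = [-253/650 -102/325 79/50; 306/325 -759/650 9/50; 0 0 1]
det M = 3/4; M⁻¹ = [-506/325 136/325 31/13; -408/325 -506/975 27/13; 0 0 1]
M⁻¹ · (489/325, 744/325)ᵀ = (1, -1)ᵀ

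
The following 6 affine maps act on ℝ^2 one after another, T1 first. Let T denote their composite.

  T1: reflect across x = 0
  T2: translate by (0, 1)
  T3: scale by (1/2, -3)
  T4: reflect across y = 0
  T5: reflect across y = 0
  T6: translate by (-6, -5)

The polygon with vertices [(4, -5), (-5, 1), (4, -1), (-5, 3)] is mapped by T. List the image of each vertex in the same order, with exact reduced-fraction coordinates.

image vertices: (-8, 7), (-7/2, -11), (-8, -5), (-7/2, -17)

T1 reflect across x = 0: (4, -5) → (-4, -5); (-5, 1) → (5, 1); (4, -1) → (-4, -1); (-5, 3) → (5, 3)
T2 translate by (0, 1): (-4, -5) → (-4, -4); (5, 1) → (5, 2); (-4, -1) → (-4, 0); (5, 3) → (5, 4)
T3 scale by (1/2, -3): (-4, -4) → (-2, 12); (5, 2) → (5/2, -6); (-4, 0) → (-2, 0); (5, 4) → (5/2, -12)
T4 reflect across y = 0: (-2, 12) → (-2, -12); (5/2, -6) → (5/2, 6); (-2, 0) → (-2, 0); (5/2, -12) → (5/2, 12)
T5 reflect across y = 0: (-2, -12) → (-2, 12); (5/2, 6) → (5/2, -6); (-2, 0) → (-2, 0); (5/2, 12) → (5/2, -12)
T6 translate by (-6, -5): (-2, 12) → (-8, 7); (5/2, -6) → (-7/2, -11); (-2, 0) → (-8, -5); (5/2, -12) → (-7/2, -17)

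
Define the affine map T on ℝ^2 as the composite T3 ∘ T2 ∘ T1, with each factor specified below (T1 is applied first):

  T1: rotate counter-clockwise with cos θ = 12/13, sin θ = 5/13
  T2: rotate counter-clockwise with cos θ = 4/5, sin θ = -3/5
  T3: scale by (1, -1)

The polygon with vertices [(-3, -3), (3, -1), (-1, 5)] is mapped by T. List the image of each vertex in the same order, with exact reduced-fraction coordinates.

image vertices: (-237/65, 141/65), (173/65, 111/65), (17/65, -331/65)

T1 rotate counter-clockwise with cos θ = 12/13, sin θ = 5/13: (-3, -3) → (-21/13, -51/13); (3, -1) → (41/13, 3/13); (-1, 5) → (-37/13, 55/13)
T2 rotate counter-clockwise with cos θ = 4/5, sin θ = -3/5: (-21/13, -51/13) → (-237/65, -141/65); (41/13, 3/13) → (173/65, -111/65); (-37/13, 55/13) → (17/65, 331/65)
T3 scale by (1, -1): (-237/65, -141/65) → (-237/65, 141/65); (173/65, -111/65) → (173/65, 111/65); (17/65, 331/65) → (17/65, -331/65)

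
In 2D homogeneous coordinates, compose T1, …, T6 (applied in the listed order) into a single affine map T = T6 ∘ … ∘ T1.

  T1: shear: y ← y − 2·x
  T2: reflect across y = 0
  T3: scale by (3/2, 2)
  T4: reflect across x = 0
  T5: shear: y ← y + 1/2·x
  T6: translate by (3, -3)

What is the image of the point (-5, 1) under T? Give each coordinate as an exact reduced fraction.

T1 shear: y ← y − 2·x: (-5, 1) → (-5, 11)
T2 reflect across y = 0: (-5, 11) → (-5, -11)
T3 scale by (3/2, 2): (-5, -11) → (-15/2, -22)
T4 reflect across x = 0: (-15/2, -22) → (15/2, -22)
T5 shear: y ← y + 1/2·x: (15/2, -22) → (15/2, -73/4)
T6 translate by (3, -3): (15/2, -73/4) → (21/2, -85/4)

T(p) = (21/2, -85/4)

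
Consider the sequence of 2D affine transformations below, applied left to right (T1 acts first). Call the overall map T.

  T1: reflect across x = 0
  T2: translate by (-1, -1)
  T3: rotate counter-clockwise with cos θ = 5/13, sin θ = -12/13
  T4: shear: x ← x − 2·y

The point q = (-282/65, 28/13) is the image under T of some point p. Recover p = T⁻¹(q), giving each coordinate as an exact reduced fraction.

T1 = [-1 0 0; 0 1 0; 0 0 1]
T2·T1 = [-1 0 -1; 0 1 -1; 0 0 1]
T3·…·T1 = [-5/13 12/13 -17/13; 12/13 5/13 7/13; 0 0 1]
T4·…·T1 = [-29/13 2/13 -31/13; 12/13 5/13 7/13; 0 0 1]
det M = -1; M⁻¹ = [-5/13 2/13 -1; 12/13 29/13 1; 0 0 1]
M⁻¹ · (-282/65, 28/13)ᵀ = (1, 9/5)ᵀ

p = (1, 9/5)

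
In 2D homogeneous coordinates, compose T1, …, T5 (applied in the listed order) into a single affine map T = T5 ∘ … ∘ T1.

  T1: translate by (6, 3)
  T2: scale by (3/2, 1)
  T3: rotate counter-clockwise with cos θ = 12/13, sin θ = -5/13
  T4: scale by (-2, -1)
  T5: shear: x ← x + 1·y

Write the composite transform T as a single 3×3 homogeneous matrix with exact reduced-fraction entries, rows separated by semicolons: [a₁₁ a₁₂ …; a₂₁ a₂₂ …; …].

T = [-57/26 -22/13 -237/13; 15/26 -12/13 9/13; 0 0 1]

T1 = [1 0 6; 0 1 3; 0 0 1]
T2·T1 = [3/2 0 9; 0 1 3; 0 0 1]
T3·…·T1 = [18/13 5/13 123/13; -15/26 12/13 -9/13; 0 0 1]
T4·…·T1 = [-36/13 -10/13 -246/13; 15/26 -12/13 9/13; 0 0 1]
T5·…·T1 = [-57/26 -22/13 -237/13; 15/26 -12/13 9/13; 0 0 1]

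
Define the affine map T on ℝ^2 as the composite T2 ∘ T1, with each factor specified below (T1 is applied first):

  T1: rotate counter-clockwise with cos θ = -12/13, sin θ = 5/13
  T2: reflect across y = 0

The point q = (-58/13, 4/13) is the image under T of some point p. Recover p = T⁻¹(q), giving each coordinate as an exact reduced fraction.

T1 = [-12/13 -5/13 0; 5/13 -12/13 0; 0 0 1]
T2·T1 = [-12/13 -5/13 0; -5/13 12/13 0; 0 0 1]
det M = -1; M⁻¹ = [-12/13 -5/13 0; -5/13 12/13 0; 0 0 1]
M⁻¹ · (-58/13, 4/13)ᵀ = (4, 2)ᵀ

p = (4, 2)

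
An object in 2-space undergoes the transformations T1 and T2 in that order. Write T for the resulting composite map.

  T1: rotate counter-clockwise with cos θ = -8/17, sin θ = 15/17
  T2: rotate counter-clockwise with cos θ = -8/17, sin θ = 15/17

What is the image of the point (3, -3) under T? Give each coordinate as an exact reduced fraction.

T(p) = (-1203/289, -237/289)

T1 rotate counter-clockwise with cos θ = -8/17, sin θ = 15/17: (3, -3) → (21/17, 69/17)
T2 rotate counter-clockwise with cos θ = -8/17, sin θ = 15/17: (21/17, 69/17) → (-1203/289, -237/289)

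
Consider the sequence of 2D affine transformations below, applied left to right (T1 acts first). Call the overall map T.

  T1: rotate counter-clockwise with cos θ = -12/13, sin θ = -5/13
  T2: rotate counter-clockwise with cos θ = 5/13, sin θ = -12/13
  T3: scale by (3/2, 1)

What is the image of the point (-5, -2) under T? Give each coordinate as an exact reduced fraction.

T1 rotate counter-clockwise with cos θ = -12/13, sin θ = -5/13: (-5, -2) → (50/13, 49/13)
T2 rotate counter-clockwise with cos θ = 5/13, sin θ = -12/13: (50/13, 49/13) → (838/169, -355/169)
T3 scale by (3/2, 1): (838/169, -355/169) → (1257/169, -355/169)

T(p) = (1257/169, -355/169)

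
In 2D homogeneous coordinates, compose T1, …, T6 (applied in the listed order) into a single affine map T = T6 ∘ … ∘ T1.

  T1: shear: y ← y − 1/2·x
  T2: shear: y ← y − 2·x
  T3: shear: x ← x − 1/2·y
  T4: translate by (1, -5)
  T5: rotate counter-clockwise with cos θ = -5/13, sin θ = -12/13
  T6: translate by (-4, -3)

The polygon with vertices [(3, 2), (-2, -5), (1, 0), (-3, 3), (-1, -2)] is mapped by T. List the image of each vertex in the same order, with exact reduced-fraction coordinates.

T1 shear: y ← y − 1/2·x: (3, 2) → (3, 1/2); (-2, -5) → (-2, -4); (1, 0) → (1, -1/2); (-3, 3) → (-3, 9/2); (-1, -2) → (-1, -3/2)
T2 shear: y ← y − 2·x: (3, 1/2) → (3, -11/2); (-2, -4) → (-2, 0); (1, -1/2) → (1, -5/2); (-3, 9/2) → (-3, 21/2); (-1, -3/2) → (-1, 1/2)
T3 shear: x ← x − 1/2·y: (3, -11/2) → (23/4, -11/2); (-2, 0) → (-2, 0); (1, -5/2) → (9/4, -5/2); (-3, 21/2) → (-33/4, 21/2); (-1, 1/2) → (-5/4, 1/2)
T4 translate by (1, -5): (23/4, -11/2) → (27/4, -21/2); (-2, 0) → (-1, -5); (9/4, -5/2) → (13/4, -15/2); (-33/4, 21/2) → (-29/4, 11/2); (-5/4, 1/2) → (-1/4, -9/2)
T5 rotate counter-clockwise with cos θ = -5/13, sin θ = -12/13: (27/4, -21/2) → (-639/52, -57/26); (-1, -5) → (-55/13, 37/13); (13/4, -15/2) → (-425/52, -3/26); (-29/4, 11/2) → (409/52, 119/26); (-1/4, -9/2) → (-211/52, 51/26)
T6 translate by (-4, -3): (-639/52, -57/26) → (-847/52, -135/26); (-55/13, 37/13) → (-107/13, -2/13); (-425/52, -3/26) → (-633/52, -81/26); (409/52, 119/26) → (201/52, 41/26); (-211/52, 51/26) → (-419/52, -27/26)

image vertices: (-847/52, -135/26), (-107/13, -2/13), (-633/52, -81/26), (201/52, 41/26), (-419/52, -27/26)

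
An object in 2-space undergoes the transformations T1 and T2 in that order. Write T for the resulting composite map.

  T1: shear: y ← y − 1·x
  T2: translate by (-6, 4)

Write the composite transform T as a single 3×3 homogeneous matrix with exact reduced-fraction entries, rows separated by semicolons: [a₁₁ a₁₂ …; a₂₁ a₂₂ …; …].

T = [1 0 -6; -1 1 4; 0 0 1]

T1 = [1 0 0; -1 1 0; 0 0 1]
T2·T1 = [1 0 -6; -1 1 4; 0 0 1]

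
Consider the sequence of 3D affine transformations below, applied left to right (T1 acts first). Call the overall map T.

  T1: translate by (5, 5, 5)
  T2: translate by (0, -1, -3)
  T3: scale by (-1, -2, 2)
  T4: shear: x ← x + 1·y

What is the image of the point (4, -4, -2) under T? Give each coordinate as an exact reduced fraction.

T(p) = (-9, 0, 0)

T1 translate by (5, 5, 5): (4, -4, -2) → (9, 1, 3)
T2 translate by (0, -1, -3): (9, 1, 3) → (9, 0, 0)
T3 scale by (-1, -2, 2): (9, 0, 0) → (-9, 0, 0)
T4 shear: x ← x + 1·y: (-9, 0, 0) → (-9, 0, 0)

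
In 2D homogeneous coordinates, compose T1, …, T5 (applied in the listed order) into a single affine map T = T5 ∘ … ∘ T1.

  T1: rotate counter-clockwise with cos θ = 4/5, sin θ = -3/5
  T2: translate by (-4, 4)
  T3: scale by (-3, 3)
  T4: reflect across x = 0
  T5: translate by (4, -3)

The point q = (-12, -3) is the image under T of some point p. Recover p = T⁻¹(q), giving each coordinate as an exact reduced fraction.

p = (4/3, -4)

T1 = [4/5 3/5 0; -3/5 4/5 0; 0 0 1]
T2·T1 = [4/5 3/5 -4; -3/5 4/5 4; 0 0 1]
T3·…·T1 = [-12/5 -9/5 12; -9/5 12/5 12; 0 0 1]
T4·…·T1 = [12/5 9/5 -12; -9/5 12/5 12; 0 0 1]
T5·…·T1 = [12/5 9/5 -8; -9/5 12/5 9; 0 0 1]
det M = 9; M⁻¹ = [4/15 -1/5 59/15; 1/5 4/15 -4/5; 0 0 1]
M⁻¹ · (-12, -3)ᵀ = (4/3, -4)ᵀ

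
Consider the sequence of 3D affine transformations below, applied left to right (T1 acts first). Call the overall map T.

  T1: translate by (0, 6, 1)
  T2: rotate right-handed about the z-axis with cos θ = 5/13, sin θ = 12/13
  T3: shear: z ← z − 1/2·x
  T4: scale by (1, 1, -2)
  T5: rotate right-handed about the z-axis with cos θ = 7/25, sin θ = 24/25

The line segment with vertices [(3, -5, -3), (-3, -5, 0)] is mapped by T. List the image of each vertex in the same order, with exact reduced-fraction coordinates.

image vertices: (-963/325, 359/325, 55/13), (111/65, -173/65, -53/13)

T1 translate by (0, 6, 1): (3, -5, -3) → (3, 1, -2); (-3, -5, 0) → (-3, 1, 1)
T2 rotate right-handed about the z-axis with cos θ = 5/13, sin θ = 12/13: (3, 1, -2) → (3/13, 41/13, -2); (-3, 1, 1) → (-27/13, -31/13, 1)
T3 shear: z ← z − 1/2·x: (3/13, 41/13, -2) → (3/13, 41/13, -55/26); (-27/13, -31/13, 1) → (-27/13, -31/13, 53/26)
T4 scale by (1, 1, -2): (3/13, 41/13, -55/26) → (3/13, 41/13, 55/13); (-27/13, -31/13, 53/26) → (-27/13, -31/13, -53/13)
T5 rotate right-handed about the z-axis with cos θ = 7/25, sin θ = 24/25: (3/13, 41/13, 55/13) → (-963/325, 359/325, 55/13); (-27/13, -31/13, -53/13) → (111/65, -173/65, -53/13)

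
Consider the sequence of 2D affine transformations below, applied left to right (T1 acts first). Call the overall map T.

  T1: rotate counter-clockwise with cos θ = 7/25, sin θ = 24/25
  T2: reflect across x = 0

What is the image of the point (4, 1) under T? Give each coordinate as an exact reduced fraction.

T(p) = (-4/25, 103/25)

T1 rotate counter-clockwise with cos θ = 7/25, sin θ = 24/25: (4, 1) → (4/25, 103/25)
T2 reflect across x = 0: (4/25, 103/25) → (-4/25, 103/25)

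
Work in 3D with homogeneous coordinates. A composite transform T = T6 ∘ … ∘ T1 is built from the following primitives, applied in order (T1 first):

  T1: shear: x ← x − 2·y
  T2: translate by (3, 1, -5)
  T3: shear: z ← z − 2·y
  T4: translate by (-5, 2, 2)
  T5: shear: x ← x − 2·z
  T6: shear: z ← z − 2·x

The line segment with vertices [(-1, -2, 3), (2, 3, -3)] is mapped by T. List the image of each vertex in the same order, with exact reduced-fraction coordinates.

image vertices: (-3, 1, 8), (22, 6, -58)

T1 shear: x ← x − 2·y: (-1, -2, 3) → (3, -2, 3); (2, 3, -3) → (-4, 3, -3)
T2 translate by (3, 1, -5): (3, -2, 3) → (6, -1, -2); (-4, 3, -3) → (-1, 4, -8)
T3 shear: z ← z − 2·y: (6, -1, -2) → (6, -1, 0); (-1, 4, -8) → (-1, 4, -16)
T4 translate by (-5, 2, 2): (6, -1, 0) → (1, 1, 2); (-1, 4, -16) → (-6, 6, -14)
T5 shear: x ← x − 2·z: (1, 1, 2) → (-3, 1, 2); (-6, 6, -14) → (22, 6, -14)
T6 shear: z ← z − 2·x: (-3, 1, 2) → (-3, 1, 8); (22, 6, -14) → (22, 6, -58)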